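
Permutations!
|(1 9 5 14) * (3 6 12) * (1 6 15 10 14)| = 6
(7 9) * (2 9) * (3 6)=(2 9 7)(3 6)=[0, 1, 9, 6, 4, 5, 3, 2, 8, 7]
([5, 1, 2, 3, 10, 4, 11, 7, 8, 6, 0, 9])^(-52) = [0, 1, 2, 3, 4, 5, 9, 7, 8, 11, 10, 6]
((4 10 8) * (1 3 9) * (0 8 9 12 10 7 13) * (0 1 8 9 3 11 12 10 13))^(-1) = (0 7 4 8 9)(1 13 12 11)(3 10) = ((0 9 8 4 7)(1 11 12 13)(3 10))^(-1)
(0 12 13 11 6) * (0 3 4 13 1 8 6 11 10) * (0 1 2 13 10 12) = (1 8 6 3 4 10)(2 13 12) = [0, 8, 13, 4, 10, 5, 3, 7, 6, 9, 1, 11, 2, 12]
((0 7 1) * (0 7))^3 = (1 7)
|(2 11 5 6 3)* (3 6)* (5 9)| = 5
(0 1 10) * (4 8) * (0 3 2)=[1, 10, 0, 2, 8, 5, 6, 7, 4, 9, 3]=(0 1 10 3 2)(4 8)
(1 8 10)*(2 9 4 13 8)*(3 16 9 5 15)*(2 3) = [0, 3, 5, 16, 13, 15, 6, 7, 10, 4, 1, 11, 12, 8, 14, 2, 9] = (1 3 16 9 4 13 8 10)(2 5 15)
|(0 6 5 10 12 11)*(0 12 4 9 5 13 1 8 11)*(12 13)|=12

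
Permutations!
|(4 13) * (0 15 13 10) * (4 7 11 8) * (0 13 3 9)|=12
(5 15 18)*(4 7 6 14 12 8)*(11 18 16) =[0, 1, 2, 3, 7, 15, 14, 6, 4, 9, 10, 18, 8, 13, 12, 16, 11, 17, 5] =(4 7 6 14 12 8)(5 15 16 11 18)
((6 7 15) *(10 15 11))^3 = ((6 7 11 10 15))^3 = (6 10 7 15 11)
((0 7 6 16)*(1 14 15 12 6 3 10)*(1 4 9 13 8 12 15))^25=((0 7 3 10 4 9 13 8 12 6 16)(1 14))^25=(0 10 13 6 7 4 8 16 3 9 12)(1 14)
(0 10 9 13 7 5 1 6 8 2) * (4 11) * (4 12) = (0 10 9 13 7 5 1 6 8 2)(4 11 12) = [10, 6, 0, 3, 11, 1, 8, 5, 2, 13, 9, 12, 4, 7]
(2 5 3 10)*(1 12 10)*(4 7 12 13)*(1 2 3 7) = [0, 13, 5, 2, 1, 7, 6, 12, 8, 9, 3, 11, 10, 4] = (1 13 4)(2 5 7 12 10 3)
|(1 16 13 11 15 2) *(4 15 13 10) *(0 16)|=14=|(0 16 10 4 15 2 1)(11 13)|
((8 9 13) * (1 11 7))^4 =(1 11 7)(8 9 13)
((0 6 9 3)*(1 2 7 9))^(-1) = ((0 6 1 2 7 9 3))^(-1) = (0 3 9 7 2 1 6)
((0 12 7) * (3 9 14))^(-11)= ((0 12 7)(3 9 14))^(-11)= (0 12 7)(3 9 14)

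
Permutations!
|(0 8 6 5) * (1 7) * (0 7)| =|(0 8 6 5 7 1)| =6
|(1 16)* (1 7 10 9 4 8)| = |(1 16 7 10 9 4 8)| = 7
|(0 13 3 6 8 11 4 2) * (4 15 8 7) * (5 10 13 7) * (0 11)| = 35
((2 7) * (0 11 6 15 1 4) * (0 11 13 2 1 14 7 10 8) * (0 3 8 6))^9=((0 13 2 10 6 15 14 7 1 4 11)(3 8))^9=(0 4 7 15 10 13 11 1 14 6 2)(3 8)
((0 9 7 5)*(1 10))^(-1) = (0 5 7 9)(1 10)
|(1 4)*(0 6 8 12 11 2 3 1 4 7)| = 9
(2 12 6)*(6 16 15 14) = [0, 1, 12, 3, 4, 5, 2, 7, 8, 9, 10, 11, 16, 13, 6, 14, 15] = (2 12 16 15 14 6)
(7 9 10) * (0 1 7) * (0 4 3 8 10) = [1, 7, 2, 8, 3, 5, 6, 9, 10, 0, 4] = (0 1 7 9)(3 8 10 4)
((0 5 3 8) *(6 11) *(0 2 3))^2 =((0 5)(2 3 8)(6 11))^2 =(11)(2 8 3)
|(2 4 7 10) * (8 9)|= 4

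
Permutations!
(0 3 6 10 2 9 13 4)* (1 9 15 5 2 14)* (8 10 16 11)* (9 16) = (0 3 6 9 13 4)(1 16 11 8 10 14)(2 15 5) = [3, 16, 15, 6, 0, 2, 9, 7, 10, 13, 14, 8, 12, 4, 1, 5, 11]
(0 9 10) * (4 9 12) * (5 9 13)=(0 12 4 13 5 9 10)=[12, 1, 2, 3, 13, 9, 6, 7, 8, 10, 0, 11, 4, 5]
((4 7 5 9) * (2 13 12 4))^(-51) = (2 5 4 13 9 7 12)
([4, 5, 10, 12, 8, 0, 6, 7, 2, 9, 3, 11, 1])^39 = (0 2 12)(1 4 10)(3 5 8)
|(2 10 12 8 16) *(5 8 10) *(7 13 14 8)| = |(2 5 7 13 14 8 16)(10 12)| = 14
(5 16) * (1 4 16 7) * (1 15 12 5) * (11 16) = (1 4 11 16)(5 7 15 12) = [0, 4, 2, 3, 11, 7, 6, 15, 8, 9, 10, 16, 5, 13, 14, 12, 1]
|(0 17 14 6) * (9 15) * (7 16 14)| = 6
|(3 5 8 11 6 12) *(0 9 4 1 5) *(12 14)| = 11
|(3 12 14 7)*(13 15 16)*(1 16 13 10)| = 12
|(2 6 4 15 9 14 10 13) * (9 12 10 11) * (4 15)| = 6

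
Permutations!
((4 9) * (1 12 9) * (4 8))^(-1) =((1 12 9 8 4))^(-1) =(1 4 8 9 12)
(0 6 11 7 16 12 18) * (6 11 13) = (0 11 7 16 12 18)(6 13) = [11, 1, 2, 3, 4, 5, 13, 16, 8, 9, 10, 7, 18, 6, 14, 15, 12, 17, 0]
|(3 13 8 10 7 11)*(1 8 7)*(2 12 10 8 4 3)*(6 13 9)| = 11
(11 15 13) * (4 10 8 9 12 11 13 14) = [0, 1, 2, 3, 10, 5, 6, 7, 9, 12, 8, 15, 11, 13, 4, 14] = (4 10 8 9 12 11 15 14)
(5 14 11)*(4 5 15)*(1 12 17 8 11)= [0, 12, 2, 3, 5, 14, 6, 7, 11, 9, 10, 15, 17, 13, 1, 4, 16, 8]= (1 12 17 8 11 15 4 5 14)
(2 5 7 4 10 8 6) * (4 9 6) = (2 5 7 9 6)(4 10 8) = [0, 1, 5, 3, 10, 7, 2, 9, 4, 6, 8]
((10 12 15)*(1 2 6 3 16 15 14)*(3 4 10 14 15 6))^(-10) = ((1 2 3 16 6 4 10 12 15 14))^(-10) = (16)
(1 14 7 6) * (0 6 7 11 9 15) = [6, 14, 2, 3, 4, 5, 1, 7, 8, 15, 10, 9, 12, 13, 11, 0] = (0 6 1 14 11 9 15)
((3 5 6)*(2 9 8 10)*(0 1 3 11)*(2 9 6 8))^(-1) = (0 11 6 2 9 10 8 5 3 1)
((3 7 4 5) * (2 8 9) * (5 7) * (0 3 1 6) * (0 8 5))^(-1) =((0 3)(1 6 8 9 2 5)(4 7))^(-1) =(0 3)(1 5 2 9 8 6)(4 7)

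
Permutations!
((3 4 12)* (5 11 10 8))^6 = ((3 4 12)(5 11 10 8))^6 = (12)(5 10)(8 11)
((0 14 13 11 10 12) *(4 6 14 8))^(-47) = ((0 8 4 6 14 13 11 10 12))^(-47) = (0 10 13 6 8 12 11 14 4)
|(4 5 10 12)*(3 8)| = 4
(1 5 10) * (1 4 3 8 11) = (1 5 10 4 3 8 11) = [0, 5, 2, 8, 3, 10, 6, 7, 11, 9, 4, 1]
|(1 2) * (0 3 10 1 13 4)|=7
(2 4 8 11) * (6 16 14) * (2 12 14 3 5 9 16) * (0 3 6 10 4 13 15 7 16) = (0 3 5 9)(2 13 15 7 16 6)(4 8 11 12 14 10) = [3, 1, 13, 5, 8, 9, 2, 16, 11, 0, 4, 12, 14, 15, 10, 7, 6]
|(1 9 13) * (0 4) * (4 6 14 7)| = |(0 6 14 7 4)(1 9 13)| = 15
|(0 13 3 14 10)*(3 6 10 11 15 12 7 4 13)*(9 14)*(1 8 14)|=|(0 3 9 1 8 14 11 15 12 7 4 13 6 10)|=14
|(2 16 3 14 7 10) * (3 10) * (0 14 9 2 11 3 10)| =9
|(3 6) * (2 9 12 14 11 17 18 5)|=|(2 9 12 14 11 17 18 5)(3 6)|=8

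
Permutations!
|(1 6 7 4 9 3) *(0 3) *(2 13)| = |(0 3 1 6 7 4 9)(2 13)| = 14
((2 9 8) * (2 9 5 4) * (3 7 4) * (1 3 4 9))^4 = ((1 3 7 9 8)(2 5 4))^4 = (1 8 9 7 3)(2 5 4)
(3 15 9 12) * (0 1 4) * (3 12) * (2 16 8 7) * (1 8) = (0 8 7 2 16 1 4)(3 15 9) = [8, 4, 16, 15, 0, 5, 6, 2, 7, 3, 10, 11, 12, 13, 14, 9, 1]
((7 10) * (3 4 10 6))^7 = ((3 4 10 7 6))^7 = (3 10 6 4 7)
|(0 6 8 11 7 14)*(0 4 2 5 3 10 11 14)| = 11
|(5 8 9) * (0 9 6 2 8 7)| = 12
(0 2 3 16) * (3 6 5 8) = (0 2 6 5 8 3 16) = [2, 1, 6, 16, 4, 8, 5, 7, 3, 9, 10, 11, 12, 13, 14, 15, 0]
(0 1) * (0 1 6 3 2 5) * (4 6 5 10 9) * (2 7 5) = (0 2 10 9 4 6 3 7 5) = [2, 1, 10, 7, 6, 0, 3, 5, 8, 4, 9]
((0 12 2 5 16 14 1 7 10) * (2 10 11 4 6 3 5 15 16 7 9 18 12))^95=(0 1)(2 9)(3 6 4 11 7 5)(10 14)(12 16)(15 18)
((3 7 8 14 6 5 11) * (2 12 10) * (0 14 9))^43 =((0 14 6 5 11 3 7 8 9)(2 12 10))^43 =(0 8 3 5 14 9 7 11 6)(2 12 10)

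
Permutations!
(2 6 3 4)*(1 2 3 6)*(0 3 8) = [3, 2, 1, 4, 8, 5, 6, 7, 0] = (0 3 4 8)(1 2)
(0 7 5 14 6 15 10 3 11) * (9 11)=[7, 1, 2, 9, 4, 14, 15, 5, 8, 11, 3, 0, 12, 13, 6, 10]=(0 7 5 14 6 15 10 3 9 11)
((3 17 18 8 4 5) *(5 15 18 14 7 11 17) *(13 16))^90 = ((3 5)(4 15 18 8)(7 11 17 14)(13 16))^90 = (4 18)(7 17)(8 15)(11 14)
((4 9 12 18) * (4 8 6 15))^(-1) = ((4 9 12 18 8 6 15))^(-1) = (4 15 6 8 18 12 9)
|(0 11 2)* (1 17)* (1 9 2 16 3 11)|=15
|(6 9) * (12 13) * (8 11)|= 2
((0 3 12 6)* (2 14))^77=((0 3 12 6)(2 14))^77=(0 3 12 6)(2 14)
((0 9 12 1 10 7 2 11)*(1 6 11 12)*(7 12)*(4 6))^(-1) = (0 11 6 4 12 10 1 9)(2 7)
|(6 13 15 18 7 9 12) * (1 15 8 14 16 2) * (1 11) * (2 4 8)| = |(1 15 18 7 9 12 6 13 2 11)(4 8 14 16)| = 20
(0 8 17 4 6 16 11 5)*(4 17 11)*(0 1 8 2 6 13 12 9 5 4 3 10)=[2, 8, 6, 10, 13, 1, 16, 7, 11, 5, 0, 4, 9, 12, 14, 15, 3, 17]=(17)(0 2 6 16 3 10)(1 8 11 4 13 12 9 5)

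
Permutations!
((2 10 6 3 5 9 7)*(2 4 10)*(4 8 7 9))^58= ((3 5 4 10 6)(7 8))^58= (3 10 5 6 4)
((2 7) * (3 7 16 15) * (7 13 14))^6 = ((2 16 15 3 13 14 7))^6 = (2 7 14 13 3 15 16)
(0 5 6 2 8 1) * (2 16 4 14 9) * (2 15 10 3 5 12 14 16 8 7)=(0 12 14 9 15 10 3 5 6 8 1)(2 7)(4 16)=[12, 0, 7, 5, 16, 6, 8, 2, 1, 15, 3, 11, 14, 13, 9, 10, 4]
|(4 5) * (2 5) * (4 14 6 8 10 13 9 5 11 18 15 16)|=|(2 11 18 15 16 4)(5 14 6 8 10 13 9)|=42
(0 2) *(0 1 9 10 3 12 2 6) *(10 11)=(0 6)(1 9 11 10 3 12 2)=[6, 9, 1, 12, 4, 5, 0, 7, 8, 11, 3, 10, 2]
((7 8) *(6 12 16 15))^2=(6 16)(12 15)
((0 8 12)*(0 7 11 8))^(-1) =(7 12 8 11)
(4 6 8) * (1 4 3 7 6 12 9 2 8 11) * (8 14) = (1 4 12 9 2 14 8 3 7 6 11) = [0, 4, 14, 7, 12, 5, 11, 6, 3, 2, 10, 1, 9, 13, 8]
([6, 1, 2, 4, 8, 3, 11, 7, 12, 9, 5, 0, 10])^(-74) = [6, 1, 2, 10, 5, 12, 11, 7, 3, 9, 8, 0, 4]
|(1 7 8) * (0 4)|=|(0 4)(1 7 8)|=6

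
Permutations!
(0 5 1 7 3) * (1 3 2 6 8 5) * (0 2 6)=(0 1 7 6 8 5 3 2)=[1, 7, 0, 2, 4, 3, 8, 6, 5]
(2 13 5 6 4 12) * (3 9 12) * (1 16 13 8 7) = (1 16 13 5 6 4 3 9 12 2 8 7) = [0, 16, 8, 9, 3, 6, 4, 1, 7, 12, 10, 11, 2, 5, 14, 15, 13]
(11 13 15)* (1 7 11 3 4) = (1 7 11 13 15 3 4) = [0, 7, 2, 4, 1, 5, 6, 11, 8, 9, 10, 13, 12, 15, 14, 3]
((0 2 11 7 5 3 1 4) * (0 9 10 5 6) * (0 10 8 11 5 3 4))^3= (0 4 11 10)(1 5 8 6)(2 9 7 3)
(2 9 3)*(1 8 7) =(1 8 7)(2 9 3) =[0, 8, 9, 2, 4, 5, 6, 1, 7, 3]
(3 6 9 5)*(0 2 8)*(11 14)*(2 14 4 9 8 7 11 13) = (0 14 13 2 7 11 4 9 5 3 6 8) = [14, 1, 7, 6, 9, 3, 8, 11, 0, 5, 10, 4, 12, 2, 13]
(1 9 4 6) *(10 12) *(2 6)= (1 9 4 2 6)(10 12)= [0, 9, 6, 3, 2, 5, 1, 7, 8, 4, 12, 11, 10]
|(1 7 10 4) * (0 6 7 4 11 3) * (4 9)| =6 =|(0 6 7 10 11 3)(1 9 4)|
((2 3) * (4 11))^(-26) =(11) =((2 3)(4 11))^(-26)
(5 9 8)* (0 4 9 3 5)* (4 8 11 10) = (0 8)(3 5)(4 9 11 10) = [8, 1, 2, 5, 9, 3, 6, 7, 0, 11, 4, 10]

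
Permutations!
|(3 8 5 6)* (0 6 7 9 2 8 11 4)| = 5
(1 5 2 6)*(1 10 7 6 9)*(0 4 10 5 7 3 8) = (0 4 10 3 8)(1 7 6 5 2 9) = [4, 7, 9, 8, 10, 2, 5, 6, 0, 1, 3]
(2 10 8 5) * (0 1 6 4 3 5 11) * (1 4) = (0 4 3 5 2 10 8 11)(1 6) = [4, 6, 10, 5, 3, 2, 1, 7, 11, 9, 8, 0]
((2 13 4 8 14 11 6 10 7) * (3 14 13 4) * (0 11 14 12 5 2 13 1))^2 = (14)(0 6 7 3 5 4 1 11 10 13 12 2 8)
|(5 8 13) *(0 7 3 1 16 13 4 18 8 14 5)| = |(0 7 3 1 16 13)(4 18 8)(5 14)| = 6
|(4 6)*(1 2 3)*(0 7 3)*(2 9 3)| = |(0 7 2)(1 9 3)(4 6)| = 6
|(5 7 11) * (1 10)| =6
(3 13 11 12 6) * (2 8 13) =(2 8 13 11 12 6 3) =[0, 1, 8, 2, 4, 5, 3, 7, 13, 9, 10, 12, 6, 11]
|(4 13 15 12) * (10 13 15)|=|(4 15 12)(10 13)|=6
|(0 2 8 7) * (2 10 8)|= 4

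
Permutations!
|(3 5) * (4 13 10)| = 6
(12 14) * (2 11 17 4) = (2 11 17 4)(12 14) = [0, 1, 11, 3, 2, 5, 6, 7, 8, 9, 10, 17, 14, 13, 12, 15, 16, 4]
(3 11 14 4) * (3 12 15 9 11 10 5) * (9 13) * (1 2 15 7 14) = (1 2 15 13 9 11)(3 10 5)(4 12 7 14) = [0, 2, 15, 10, 12, 3, 6, 14, 8, 11, 5, 1, 7, 9, 4, 13]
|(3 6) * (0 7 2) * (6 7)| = 5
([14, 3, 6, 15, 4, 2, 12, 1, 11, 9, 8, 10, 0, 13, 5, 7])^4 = (15)(0 6 5)(2 14 12)(8 11 10)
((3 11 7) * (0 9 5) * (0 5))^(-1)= (0 9)(3 7 11)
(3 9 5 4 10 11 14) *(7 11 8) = (3 9 5 4 10 8 7 11 14) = [0, 1, 2, 9, 10, 4, 6, 11, 7, 5, 8, 14, 12, 13, 3]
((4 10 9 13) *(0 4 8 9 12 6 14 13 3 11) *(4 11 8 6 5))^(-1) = (0 11)(3 9 8)(4 5 12 10)(6 13 14)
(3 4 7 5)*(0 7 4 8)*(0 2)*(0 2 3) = (0 7 5)(3 8) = [7, 1, 2, 8, 4, 0, 6, 5, 3]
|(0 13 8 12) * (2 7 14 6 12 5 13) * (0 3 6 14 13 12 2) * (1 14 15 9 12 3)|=|(1 14 15 9 12)(2 7 13 8 5 3 6)|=35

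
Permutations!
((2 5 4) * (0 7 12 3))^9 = (0 7 12 3)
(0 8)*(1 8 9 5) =(0 9 5 1 8) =[9, 8, 2, 3, 4, 1, 6, 7, 0, 5]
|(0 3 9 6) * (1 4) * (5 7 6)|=6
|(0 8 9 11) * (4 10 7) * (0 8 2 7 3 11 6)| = 10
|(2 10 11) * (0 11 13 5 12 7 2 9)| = |(0 11 9)(2 10 13 5 12 7)| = 6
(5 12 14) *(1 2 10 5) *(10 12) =(1 2 12 14)(5 10) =[0, 2, 12, 3, 4, 10, 6, 7, 8, 9, 5, 11, 14, 13, 1]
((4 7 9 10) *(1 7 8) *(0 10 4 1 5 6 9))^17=((0 10 1 7)(4 8 5 6 9))^17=(0 10 1 7)(4 5 9 8 6)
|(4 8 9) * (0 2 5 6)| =12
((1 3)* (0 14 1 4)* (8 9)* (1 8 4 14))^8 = ((0 1 3 14 8 9 4))^8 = (0 1 3 14 8 9 4)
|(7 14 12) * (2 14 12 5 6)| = |(2 14 5 6)(7 12)| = 4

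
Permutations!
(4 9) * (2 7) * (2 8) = (2 7 8)(4 9) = [0, 1, 7, 3, 9, 5, 6, 8, 2, 4]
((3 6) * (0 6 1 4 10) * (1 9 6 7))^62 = ((0 7 1 4 10)(3 9 6))^62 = (0 1 10 7 4)(3 6 9)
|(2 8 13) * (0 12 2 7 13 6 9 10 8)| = 12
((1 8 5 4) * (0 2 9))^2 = (0 9 2)(1 5)(4 8) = ((0 2 9)(1 8 5 4))^2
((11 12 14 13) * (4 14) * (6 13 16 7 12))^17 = (4 16 12 14 7)(6 11 13)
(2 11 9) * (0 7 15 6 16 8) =[7, 1, 11, 3, 4, 5, 16, 15, 0, 2, 10, 9, 12, 13, 14, 6, 8] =(0 7 15 6 16 8)(2 11 9)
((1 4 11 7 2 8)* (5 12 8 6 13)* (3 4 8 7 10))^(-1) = ((1 8)(2 6 13 5 12 7)(3 4 11 10))^(-1) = (1 8)(2 7 12 5 13 6)(3 10 11 4)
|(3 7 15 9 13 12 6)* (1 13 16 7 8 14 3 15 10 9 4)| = 12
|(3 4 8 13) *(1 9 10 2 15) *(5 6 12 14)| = |(1 9 10 2 15)(3 4 8 13)(5 6 12 14)| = 20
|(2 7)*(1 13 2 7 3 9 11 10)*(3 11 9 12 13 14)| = 8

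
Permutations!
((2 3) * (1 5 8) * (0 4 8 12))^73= (0 4 8 1 5 12)(2 3)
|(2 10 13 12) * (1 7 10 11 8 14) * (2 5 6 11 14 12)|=|(1 7 10 13 2 14)(5 6 11 8 12)|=30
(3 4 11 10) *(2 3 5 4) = (2 3)(4 11 10 5) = [0, 1, 3, 2, 11, 4, 6, 7, 8, 9, 5, 10]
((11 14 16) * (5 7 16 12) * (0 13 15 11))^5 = (0 12 13 5 15 7 11 16 14)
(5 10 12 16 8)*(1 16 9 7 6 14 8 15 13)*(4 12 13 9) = (1 16 15 9 7 6 14 8 5 10 13)(4 12) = [0, 16, 2, 3, 12, 10, 14, 6, 5, 7, 13, 11, 4, 1, 8, 9, 15]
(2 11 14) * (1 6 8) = (1 6 8)(2 11 14) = [0, 6, 11, 3, 4, 5, 8, 7, 1, 9, 10, 14, 12, 13, 2]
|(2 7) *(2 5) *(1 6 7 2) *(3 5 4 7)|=|(1 6 3 5)(4 7)|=4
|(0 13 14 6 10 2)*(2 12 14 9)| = 4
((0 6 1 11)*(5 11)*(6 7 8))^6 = (0 11 5 1 6 8 7)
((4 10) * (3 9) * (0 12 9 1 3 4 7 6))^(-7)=(12)(1 3)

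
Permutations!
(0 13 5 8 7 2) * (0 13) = (2 13 5 8 7) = [0, 1, 13, 3, 4, 8, 6, 2, 7, 9, 10, 11, 12, 5]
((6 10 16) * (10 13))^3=((6 13 10 16))^3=(6 16 10 13)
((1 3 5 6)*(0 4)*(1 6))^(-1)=(6)(0 4)(1 5 3)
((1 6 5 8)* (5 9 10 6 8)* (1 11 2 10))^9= ((1 8 11 2 10 6 9))^9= (1 11 10 9 8 2 6)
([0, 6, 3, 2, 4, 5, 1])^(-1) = (1 6)(2 3)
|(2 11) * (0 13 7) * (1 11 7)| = 6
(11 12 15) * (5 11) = (5 11 12 15) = [0, 1, 2, 3, 4, 11, 6, 7, 8, 9, 10, 12, 15, 13, 14, 5]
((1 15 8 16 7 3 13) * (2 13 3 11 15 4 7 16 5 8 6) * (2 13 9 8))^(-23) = ((16)(1 4 7 11 15 6 13)(2 9 8 5))^(-23) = (16)(1 6 11 4 13 15 7)(2 9 8 5)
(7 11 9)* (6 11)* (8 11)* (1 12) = (1 12)(6 8 11 9 7) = [0, 12, 2, 3, 4, 5, 8, 6, 11, 7, 10, 9, 1]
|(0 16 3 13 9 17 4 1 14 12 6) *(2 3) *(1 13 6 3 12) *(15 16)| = |(0 15 16 2 12 3 6)(1 14)(4 13 9 17)| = 28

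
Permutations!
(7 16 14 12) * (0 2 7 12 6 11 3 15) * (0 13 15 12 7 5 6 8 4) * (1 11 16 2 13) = (0 13 15 1 11 3 12 7 2 5 6 16 14 8 4) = [13, 11, 5, 12, 0, 6, 16, 2, 4, 9, 10, 3, 7, 15, 8, 1, 14]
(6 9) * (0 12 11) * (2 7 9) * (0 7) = (0 12 11 7 9 6 2) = [12, 1, 0, 3, 4, 5, 2, 9, 8, 6, 10, 7, 11]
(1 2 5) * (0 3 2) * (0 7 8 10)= (0 3 2 5 1 7 8 10)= [3, 7, 5, 2, 4, 1, 6, 8, 10, 9, 0]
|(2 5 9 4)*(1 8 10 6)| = 4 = |(1 8 10 6)(2 5 9 4)|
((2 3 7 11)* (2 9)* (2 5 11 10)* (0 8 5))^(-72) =(0 11 8 9 5)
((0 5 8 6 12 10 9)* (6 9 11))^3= ((0 5 8 9)(6 12 10 11))^3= (0 9 8 5)(6 11 10 12)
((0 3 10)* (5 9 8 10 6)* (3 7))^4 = ((0 7 3 6 5 9 8 10))^4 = (0 5)(3 8)(6 10)(7 9)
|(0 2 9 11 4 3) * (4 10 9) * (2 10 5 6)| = 9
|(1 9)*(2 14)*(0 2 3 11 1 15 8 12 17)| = |(0 2 14 3 11 1 9 15 8 12 17)| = 11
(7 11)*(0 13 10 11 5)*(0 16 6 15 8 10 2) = [13, 1, 0, 3, 4, 16, 15, 5, 10, 9, 11, 7, 12, 2, 14, 8, 6] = (0 13 2)(5 16 6 15 8 10 11 7)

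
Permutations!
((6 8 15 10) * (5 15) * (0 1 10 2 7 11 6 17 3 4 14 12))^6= ((0 1 10 17 3 4 14 12)(2 7 11 6 8 5 15))^6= (0 14 3 10)(1 12 4 17)(2 15 5 8 6 11 7)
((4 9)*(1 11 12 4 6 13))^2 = ((1 11 12 4 9 6 13))^2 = (1 12 9 13 11 4 6)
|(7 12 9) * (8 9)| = 4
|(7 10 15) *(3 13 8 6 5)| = 15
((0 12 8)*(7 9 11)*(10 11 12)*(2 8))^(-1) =(0 8 2 12 9 7 11 10)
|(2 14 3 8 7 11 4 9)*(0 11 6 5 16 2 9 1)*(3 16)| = |(0 11 4 1)(2 14 16)(3 8 7 6 5)| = 60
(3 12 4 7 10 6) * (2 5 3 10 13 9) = (2 5 3 12 4 7 13 9)(6 10) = [0, 1, 5, 12, 7, 3, 10, 13, 8, 2, 6, 11, 4, 9]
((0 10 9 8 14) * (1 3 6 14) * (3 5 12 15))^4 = (0 1 3 10 5 6 9 12 14 8 15)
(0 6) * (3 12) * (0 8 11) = (0 6 8 11)(3 12) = [6, 1, 2, 12, 4, 5, 8, 7, 11, 9, 10, 0, 3]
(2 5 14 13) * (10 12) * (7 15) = (2 5 14 13)(7 15)(10 12) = [0, 1, 5, 3, 4, 14, 6, 15, 8, 9, 12, 11, 10, 2, 13, 7]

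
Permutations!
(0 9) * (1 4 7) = [9, 4, 2, 3, 7, 5, 6, 1, 8, 0] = (0 9)(1 4 7)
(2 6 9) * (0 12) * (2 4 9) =(0 12)(2 6)(4 9) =[12, 1, 6, 3, 9, 5, 2, 7, 8, 4, 10, 11, 0]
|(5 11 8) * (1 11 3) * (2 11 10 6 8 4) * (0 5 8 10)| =12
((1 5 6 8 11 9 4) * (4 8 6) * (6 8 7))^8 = ((1 5 4)(6 8 11 9 7))^8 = (1 4 5)(6 9 8 7 11)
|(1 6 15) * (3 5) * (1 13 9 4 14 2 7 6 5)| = |(1 5 3)(2 7 6 15 13 9 4 14)| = 24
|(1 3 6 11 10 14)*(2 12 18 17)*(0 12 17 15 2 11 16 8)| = 14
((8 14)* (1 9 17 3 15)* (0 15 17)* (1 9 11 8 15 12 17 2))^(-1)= (0 9 15 14 8 11 1 2 3 17 12)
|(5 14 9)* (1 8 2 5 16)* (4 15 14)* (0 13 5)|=11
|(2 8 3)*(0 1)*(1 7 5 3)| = |(0 7 5 3 2 8 1)| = 7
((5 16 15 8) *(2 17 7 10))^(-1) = ((2 17 7 10)(5 16 15 8))^(-1) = (2 10 7 17)(5 8 15 16)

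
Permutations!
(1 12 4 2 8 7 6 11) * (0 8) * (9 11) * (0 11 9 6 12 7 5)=(0 8 5)(1 7 12 4 2 11)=[8, 7, 11, 3, 2, 0, 6, 12, 5, 9, 10, 1, 4]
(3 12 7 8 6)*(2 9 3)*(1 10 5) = [0, 10, 9, 12, 4, 1, 2, 8, 6, 3, 5, 11, 7] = (1 10 5)(2 9 3 12 7 8 6)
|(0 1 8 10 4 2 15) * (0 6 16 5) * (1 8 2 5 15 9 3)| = |(0 8 10 4 5)(1 2 9 3)(6 16 15)| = 60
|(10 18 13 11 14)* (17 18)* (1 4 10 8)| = 9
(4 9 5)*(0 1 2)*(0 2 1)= (4 9 5)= [0, 1, 2, 3, 9, 4, 6, 7, 8, 5]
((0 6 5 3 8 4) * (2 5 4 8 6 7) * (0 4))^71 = (8)(0 6 3 5 2 7)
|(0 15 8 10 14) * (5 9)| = |(0 15 8 10 14)(5 9)| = 10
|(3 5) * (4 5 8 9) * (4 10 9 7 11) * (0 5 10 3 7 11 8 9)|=|(0 5 7 8 11 4 10)(3 9)|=14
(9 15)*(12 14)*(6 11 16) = (6 11 16)(9 15)(12 14) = [0, 1, 2, 3, 4, 5, 11, 7, 8, 15, 10, 16, 14, 13, 12, 9, 6]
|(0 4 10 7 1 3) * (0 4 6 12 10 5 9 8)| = |(0 6 12 10 7 1 3 4 5 9 8)| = 11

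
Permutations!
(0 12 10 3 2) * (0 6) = (0 12 10 3 2 6) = [12, 1, 6, 2, 4, 5, 0, 7, 8, 9, 3, 11, 10]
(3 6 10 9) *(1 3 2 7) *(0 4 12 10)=(0 4 12 10 9 2 7 1 3 6)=[4, 3, 7, 6, 12, 5, 0, 1, 8, 2, 9, 11, 10]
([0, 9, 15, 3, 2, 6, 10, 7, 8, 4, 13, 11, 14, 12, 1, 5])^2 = (1 4 15 6 13 14 9 2 5 10 12)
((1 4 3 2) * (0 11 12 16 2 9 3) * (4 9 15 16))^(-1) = (0 4 12 11)(1 2 16 15 3 9)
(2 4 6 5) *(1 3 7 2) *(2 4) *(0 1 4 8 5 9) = (0 1 3 7 8 5 4 6 9) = [1, 3, 2, 7, 6, 4, 9, 8, 5, 0]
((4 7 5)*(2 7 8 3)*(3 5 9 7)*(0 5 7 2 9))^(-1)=((0 5 4 8 7)(2 3 9))^(-1)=(0 7 8 4 5)(2 9 3)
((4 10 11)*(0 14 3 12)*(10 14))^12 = ((0 10 11 4 14 3 12))^12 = (0 3 4 10 12 14 11)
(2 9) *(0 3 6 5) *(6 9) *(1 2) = (0 3 9 1 2 6 5) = [3, 2, 6, 9, 4, 0, 5, 7, 8, 1]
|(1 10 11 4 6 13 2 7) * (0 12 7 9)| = 11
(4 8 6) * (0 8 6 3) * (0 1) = (0 8 3 1)(4 6) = [8, 0, 2, 1, 6, 5, 4, 7, 3]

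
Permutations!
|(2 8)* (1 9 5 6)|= 4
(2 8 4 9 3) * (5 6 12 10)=(2 8 4 9 3)(5 6 12 10)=[0, 1, 8, 2, 9, 6, 12, 7, 4, 3, 5, 11, 10]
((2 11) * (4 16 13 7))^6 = (4 13)(7 16)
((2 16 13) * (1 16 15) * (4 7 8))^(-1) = ((1 16 13 2 15)(4 7 8))^(-1) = (1 15 2 13 16)(4 8 7)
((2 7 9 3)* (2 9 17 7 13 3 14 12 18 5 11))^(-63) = (18)(7 17)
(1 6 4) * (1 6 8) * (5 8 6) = (1 6 4 5 8) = [0, 6, 2, 3, 5, 8, 4, 7, 1]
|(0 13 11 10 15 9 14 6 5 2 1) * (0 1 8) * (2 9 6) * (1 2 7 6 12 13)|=|(0 1 2 8)(5 9 14 7 6)(10 15 12 13 11)|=20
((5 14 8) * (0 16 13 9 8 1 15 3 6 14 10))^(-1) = ((0 16 13 9 8 5 10)(1 15 3 6 14))^(-1) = (0 10 5 8 9 13 16)(1 14 6 3 15)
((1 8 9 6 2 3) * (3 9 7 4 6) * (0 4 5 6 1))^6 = (0 6 1 9 7)(2 8 3 5 4)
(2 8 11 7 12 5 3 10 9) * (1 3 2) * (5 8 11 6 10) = (1 3 5 2 11 7 12 8 6 10 9) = [0, 3, 11, 5, 4, 2, 10, 12, 6, 1, 9, 7, 8]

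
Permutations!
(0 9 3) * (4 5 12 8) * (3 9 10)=[10, 1, 2, 0, 5, 12, 6, 7, 4, 9, 3, 11, 8]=(0 10 3)(4 5 12 8)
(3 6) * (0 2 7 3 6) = (0 2 7 3) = [2, 1, 7, 0, 4, 5, 6, 3]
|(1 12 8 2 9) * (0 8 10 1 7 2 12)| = 15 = |(0 8 12 10 1)(2 9 7)|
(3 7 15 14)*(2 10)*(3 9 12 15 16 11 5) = (2 10)(3 7 16 11 5)(9 12 15 14) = [0, 1, 10, 7, 4, 3, 6, 16, 8, 12, 2, 5, 15, 13, 9, 14, 11]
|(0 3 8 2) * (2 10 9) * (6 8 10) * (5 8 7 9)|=9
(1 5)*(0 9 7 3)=(0 9 7 3)(1 5)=[9, 5, 2, 0, 4, 1, 6, 3, 8, 7]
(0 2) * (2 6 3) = [6, 1, 0, 2, 4, 5, 3] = (0 6 3 2)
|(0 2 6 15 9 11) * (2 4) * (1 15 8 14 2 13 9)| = 20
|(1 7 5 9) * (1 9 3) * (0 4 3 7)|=|(9)(0 4 3 1)(5 7)|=4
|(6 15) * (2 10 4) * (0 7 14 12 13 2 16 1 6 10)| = |(0 7 14 12 13 2)(1 6 15 10 4 16)| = 6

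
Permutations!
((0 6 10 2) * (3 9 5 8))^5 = (0 6 10 2)(3 9 5 8)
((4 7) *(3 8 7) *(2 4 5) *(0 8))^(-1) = (0 3 4 2 5 7 8) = ((0 8 7 5 2 4 3))^(-1)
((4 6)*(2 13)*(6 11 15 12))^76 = ((2 13)(4 11 15 12 6))^76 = (4 11 15 12 6)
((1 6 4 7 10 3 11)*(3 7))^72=(1 4 11 6 3)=((1 6 4 3 11)(7 10))^72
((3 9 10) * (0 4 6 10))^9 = (0 10)(3 4)(6 9)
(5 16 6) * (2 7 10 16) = (2 7 10 16 6 5) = [0, 1, 7, 3, 4, 2, 5, 10, 8, 9, 16, 11, 12, 13, 14, 15, 6]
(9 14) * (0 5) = (0 5)(9 14) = [5, 1, 2, 3, 4, 0, 6, 7, 8, 14, 10, 11, 12, 13, 9]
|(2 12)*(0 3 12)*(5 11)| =|(0 3 12 2)(5 11)| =4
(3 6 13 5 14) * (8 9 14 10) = (3 6 13 5 10 8 9 14) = [0, 1, 2, 6, 4, 10, 13, 7, 9, 14, 8, 11, 12, 5, 3]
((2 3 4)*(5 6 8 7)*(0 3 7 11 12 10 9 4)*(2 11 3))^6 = (0 3 8 6 5 7 2)(4 11 12 10 9) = ((0 2 7 5 6 8 3)(4 11 12 10 9))^6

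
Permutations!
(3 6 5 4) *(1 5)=(1 5 4 3 6)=[0, 5, 2, 6, 3, 4, 1]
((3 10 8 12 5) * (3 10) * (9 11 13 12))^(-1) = ((5 10 8 9 11 13 12))^(-1) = (5 12 13 11 9 8 10)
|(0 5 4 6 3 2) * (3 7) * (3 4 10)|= 15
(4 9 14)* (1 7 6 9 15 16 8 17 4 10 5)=(1 7 6 9 14 10 5)(4 15 16 8 17)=[0, 7, 2, 3, 15, 1, 9, 6, 17, 14, 5, 11, 12, 13, 10, 16, 8, 4]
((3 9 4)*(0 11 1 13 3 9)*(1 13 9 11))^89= ((0 1 9 4 11 13 3))^89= (0 13 4 1 3 11 9)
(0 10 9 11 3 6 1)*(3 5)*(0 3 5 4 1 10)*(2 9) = (1 3 6 10 2 9 11 4) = [0, 3, 9, 6, 1, 5, 10, 7, 8, 11, 2, 4]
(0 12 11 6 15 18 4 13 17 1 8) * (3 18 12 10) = (0 10 3 18 4 13 17 1 8)(6 15 12 11) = [10, 8, 2, 18, 13, 5, 15, 7, 0, 9, 3, 6, 11, 17, 14, 12, 16, 1, 4]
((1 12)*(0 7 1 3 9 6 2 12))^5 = ((0 7 1)(2 12 3 9 6))^5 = (12)(0 1 7)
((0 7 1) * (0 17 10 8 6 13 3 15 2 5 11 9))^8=((0 7 1 17 10 8 6 13 3 15 2 5 11 9))^8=(0 3 1 2 10 11 6)(5 8 9 13 7 15 17)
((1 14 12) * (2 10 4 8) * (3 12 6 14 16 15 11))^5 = ((1 16 15 11 3 12)(2 10 4 8)(6 14))^5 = (1 12 3 11 15 16)(2 10 4 8)(6 14)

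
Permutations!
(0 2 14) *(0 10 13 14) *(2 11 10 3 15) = (0 11 10 13 14 3 15 2) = [11, 1, 0, 15, 4, 5, 6, 7, 8, 9, 13, 10, 12, 14, 3, 2]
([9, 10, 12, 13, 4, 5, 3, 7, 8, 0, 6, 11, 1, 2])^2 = [0, 6, 1, 2, 4, 5, 13, 7, 8, 9, 3, 11, 10, 12]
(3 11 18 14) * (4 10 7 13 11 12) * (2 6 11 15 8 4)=[0, 1, 6, 12, 10, 5, 11, 13, 4, 9, 7, 18, 2, 15, 3, 8, 16, 17, 14]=(2 6 11 18 14 3 12)(4 10 7 13 15 8)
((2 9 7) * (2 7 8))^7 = (2 9 8)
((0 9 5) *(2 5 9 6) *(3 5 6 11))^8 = (11)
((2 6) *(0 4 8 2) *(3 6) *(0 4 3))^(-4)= ((0 3 6 4 8 2))^(-4)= (0 6 8)(2 3 4)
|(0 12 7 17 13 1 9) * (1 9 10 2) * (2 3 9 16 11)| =|(0 12 7 17 13 16 11 2 1 10 3 9)| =12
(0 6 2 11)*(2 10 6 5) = [5, 1, 11, 3, 4, 2, 10, 7, 8, 9, 6, 0] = (0 5 2 11)(6 10)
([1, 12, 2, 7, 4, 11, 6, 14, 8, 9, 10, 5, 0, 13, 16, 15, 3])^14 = [12, 0, 2, 14, 4, 5, 6, 16, 8, 9, 10, 11, 1, 13, 3, 15, 7]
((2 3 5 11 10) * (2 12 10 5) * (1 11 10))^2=(1 5 12 11 10)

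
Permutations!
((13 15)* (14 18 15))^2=((13 14 18 15))^2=(13 18)(14 15)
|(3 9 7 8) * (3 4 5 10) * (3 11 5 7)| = 6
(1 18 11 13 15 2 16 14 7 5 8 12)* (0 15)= (0 15 2 16 14 7 5 8 12 1 18 11 13)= [15, 18, 16, 3, 4, 8, 6, 5, 12, 9, 10, 13, 1, 0, 7, 2, 14, 17, 11]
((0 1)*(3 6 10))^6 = (10) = ((0 1)(3 6 10))^6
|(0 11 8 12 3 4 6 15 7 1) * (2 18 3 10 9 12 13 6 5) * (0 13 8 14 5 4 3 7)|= 33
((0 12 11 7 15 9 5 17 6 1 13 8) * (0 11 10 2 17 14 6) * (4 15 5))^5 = ((0 12 10 2 17)(1 13 8 11 7 5 14 6)(4 15 9))^5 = (17)(1 5 8 6 7 13 14 11)(4 9 15)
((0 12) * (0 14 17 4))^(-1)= ((0 12 14 17 4))^(-1)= (0 4 17 14 12)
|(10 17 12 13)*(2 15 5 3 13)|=|(2 15 5 3 13 10 17 12)|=8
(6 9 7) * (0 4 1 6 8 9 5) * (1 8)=(0 4 8 9 7 1 6 5)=[4, 6, 2, 3, 8, 0, 5, 1, 9, 7]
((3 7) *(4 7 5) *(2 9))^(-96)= ((2 9)(3 5 4 7))^(-96)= (9)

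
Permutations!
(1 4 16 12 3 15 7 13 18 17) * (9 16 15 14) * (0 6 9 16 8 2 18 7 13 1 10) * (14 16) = (0 6 9 8 2 18 17 10)(1 4 15 13 7)(3 16 12) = [6, 4, 18, 16, 15, 5, 9, 1, 2, 8, 0, 11, 3, 7, 14, 13, 12, 10, 17]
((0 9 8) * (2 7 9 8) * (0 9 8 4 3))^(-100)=((0 4 3)(2 7 8 9))^(-100)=(9)(0 3 4)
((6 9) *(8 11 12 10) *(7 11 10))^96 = (12)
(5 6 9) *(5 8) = (5 6 9 8) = [0, 1, 2, 3, 4, 6, 9, 7, 5, 8]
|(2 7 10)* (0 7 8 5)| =|(0 7 10 2 8 5)| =6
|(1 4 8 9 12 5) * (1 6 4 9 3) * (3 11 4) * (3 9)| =|(1 3)(4 8 11)(5 6 9 12)| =12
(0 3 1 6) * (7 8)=(0 3 1 6)(7 8)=[3, 6, 2, 1, 4, 5, 0, 8, 7]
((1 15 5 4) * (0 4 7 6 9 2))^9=(15)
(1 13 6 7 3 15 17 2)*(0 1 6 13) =[1, 0, 6, 15, 4, 5, 7, 3, 8, 9, 10, 11, 12, 13, 14, 17, 16, 2] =(0 1)(2 6 7 3 15 17)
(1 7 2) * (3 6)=[0, 7, 1, 6, 4, 5, 3, 2]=(1 7 2)(3 6)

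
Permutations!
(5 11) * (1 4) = [0, 4, 2, 3, 1, 11, 6, 7, 8, 9, 10, 5] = (1 4)(5 11)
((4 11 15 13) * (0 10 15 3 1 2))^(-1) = (0 2 1 3 11 4 13 15 10)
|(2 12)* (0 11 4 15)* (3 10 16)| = |(0 11 4 15)(2 12)(3 10 16)| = 12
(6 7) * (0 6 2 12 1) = (0 6 7 2 12 1) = [6, 0, 12, 3, 4, 5, 7, 2, 8, 9, 10, 11, 1]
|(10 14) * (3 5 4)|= 6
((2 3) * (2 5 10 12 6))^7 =((2 3 5 10 12 6))^7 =(2 3 5 10 12 6)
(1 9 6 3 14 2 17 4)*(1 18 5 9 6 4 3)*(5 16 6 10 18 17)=(1 10 18 16 6)(2 5 9 4 17 3 14)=[0, 10, 5, 14, 17, 9, 1, 7, 8, 4, 18, 11, 12, 13, 2, 15, 6, 3, 16]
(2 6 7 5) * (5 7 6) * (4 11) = (2 5)(4 11) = [0, 1, 5, 3, 11, 2, 6, 7, 8, 9, 10, 4]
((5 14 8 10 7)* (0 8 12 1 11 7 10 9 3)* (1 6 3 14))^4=(0 12 8 6 9 3 14)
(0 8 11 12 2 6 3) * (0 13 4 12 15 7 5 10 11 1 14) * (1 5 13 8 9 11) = [9, 14, 6, 8, 12, 10, 3, 13, 5, 11, 1, 15, 2, 4, 0, 7] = (0 9 11 15 7 13 4 12 2 6 3 8 5 10 1 14)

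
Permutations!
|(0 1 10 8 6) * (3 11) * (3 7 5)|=|(0 1 10 8 6)(3 11 7 5)|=20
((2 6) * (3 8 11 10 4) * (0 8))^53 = ((0 8 11 10 4 3)(2 6))^53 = (0 3 4 10 11 8)(2 6)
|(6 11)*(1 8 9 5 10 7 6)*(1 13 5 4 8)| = |(4 8 9)(5 10 7 6 11 13)| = 6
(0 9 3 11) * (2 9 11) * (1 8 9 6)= (0 11)(1 8 9 3 2 6)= [11, 8, 6, 2, 4, 5, 1, 7, 9, 3, 10, 0]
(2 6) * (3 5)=(2 6)(3 5)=[0, 1, 6, 5, 4, 3, 2]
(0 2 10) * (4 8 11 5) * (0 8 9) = [2, 1, 10, 3, 9, 4, 6, 7, 11, 0, 8, 5] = (0 2 10 8 11 5 4 9)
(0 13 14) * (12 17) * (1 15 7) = (0 13 14)(1 15 7)(12 17) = [13, 15, 2, 3, 4, 5, 6, 1, 8, 9, 10, 11, 17, 14, 0, 7, 16, 12]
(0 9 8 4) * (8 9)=(9)(0 8 4)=[8, 1, 2, 3, 0, 5, 6, 7, 4, 9]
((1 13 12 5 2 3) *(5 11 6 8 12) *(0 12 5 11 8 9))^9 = ((0 12 8 5 2 3 1 13 11 6 9))^9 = (0 6 13 3 5 12 9 11 1 2 8)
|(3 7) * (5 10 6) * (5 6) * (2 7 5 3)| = |(2 7)(3 5 10)| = 6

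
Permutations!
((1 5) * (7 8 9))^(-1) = (1 5)(7 9 8)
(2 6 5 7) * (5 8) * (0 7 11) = [7, 1, 6, 3, 4, 11, 8, 2, 5, 9, 10, 0] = (0 7 2 6 8 5 11)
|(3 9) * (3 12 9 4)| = 2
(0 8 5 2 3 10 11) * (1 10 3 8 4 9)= (0 4 9 1 10 11)(2 8 5)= [4, 10, 8, 3, 9, 2, 6, 7, 5, 1, 11, 0]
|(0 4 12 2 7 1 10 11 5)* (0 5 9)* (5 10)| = 10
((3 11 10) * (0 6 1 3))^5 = (0 10 11 3 1 6)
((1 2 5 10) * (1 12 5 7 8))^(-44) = ((1 2 7 8)(5 10 12))^(-44) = (5 10 12)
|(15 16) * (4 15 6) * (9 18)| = |(4 15 16 6)(9 18)| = 4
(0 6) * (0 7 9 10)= (0 6 7 9 10)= [6, 1, 2, 3, 4, 5, 7, 9, 8, 10, 0]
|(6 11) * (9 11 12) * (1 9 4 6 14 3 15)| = 6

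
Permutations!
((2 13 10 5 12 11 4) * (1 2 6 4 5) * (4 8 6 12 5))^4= (13)(4 12 11)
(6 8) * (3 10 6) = [0, 1, 2, 10, 4, 5, 8, 7, 3, 9, 6] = (3 10 6 8)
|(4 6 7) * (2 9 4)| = 5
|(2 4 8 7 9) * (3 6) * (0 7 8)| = 10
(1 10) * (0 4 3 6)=[4, 10, 2, 6, 3, 5, 0, 7, 8, 9, 1]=(0 4 3 6)(1 10)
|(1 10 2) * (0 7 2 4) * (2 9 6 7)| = 15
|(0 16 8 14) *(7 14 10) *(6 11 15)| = 6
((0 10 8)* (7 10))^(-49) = (0 8 10 7)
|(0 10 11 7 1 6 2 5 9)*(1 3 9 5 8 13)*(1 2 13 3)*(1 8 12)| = 35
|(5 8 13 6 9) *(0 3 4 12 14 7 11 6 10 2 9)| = 24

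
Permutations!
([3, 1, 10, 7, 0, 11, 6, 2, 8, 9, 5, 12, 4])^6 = (0 11 2)(3 12 10)(4 5 7)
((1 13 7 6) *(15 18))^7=((1 13 7 6)(15 18))^7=(1 6 7 13)(15 18)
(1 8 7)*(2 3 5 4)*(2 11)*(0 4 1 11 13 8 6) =(0 4 13 8 7 11 2 3 5 1 6) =[4, 6, 3, 5, 13, 1, 0, 11, 7, 9, 10, 2, 12, 8]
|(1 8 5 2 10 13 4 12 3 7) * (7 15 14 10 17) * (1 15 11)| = |(1 8 5 2 17 7 15 14 10 13 4 12 3 11)| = 14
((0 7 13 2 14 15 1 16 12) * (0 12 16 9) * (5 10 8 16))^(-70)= ((0 7 13 2 14 15 1 9)(5 10 8 16))^(-70)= (0 13 14 1)(2 15 9 7)(5 8)(10 16)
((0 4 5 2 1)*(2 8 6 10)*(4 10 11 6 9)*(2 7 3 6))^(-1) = (0 1 2 11 6 3 7 10)(4 9 8 5)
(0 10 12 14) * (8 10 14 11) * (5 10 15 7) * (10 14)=(0 10 12 11 8 15 7 5 14)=[10, 1, 2, 3, 4, 14, 6, 5, 15, 9, 12, 8, 11, 13, 0, 7]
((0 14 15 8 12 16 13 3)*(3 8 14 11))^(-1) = (0 3 11)(8 13 16 12)(14 15)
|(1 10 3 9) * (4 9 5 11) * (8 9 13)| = |(1 10 3 5 11 4 13 8 9)| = 9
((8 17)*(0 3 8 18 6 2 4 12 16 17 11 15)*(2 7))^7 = (0 8 15 3 11)(2 7 6 18 17 16 12 4)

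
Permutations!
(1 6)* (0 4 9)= [4, 6, 2, 3, 9, 5, 1, 7, 8, 0]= (0 4 9)(1 6)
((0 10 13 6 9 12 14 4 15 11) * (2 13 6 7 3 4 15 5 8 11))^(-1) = (0 11 8 5 4 3 7 13 2 15 14 12 9 6 10)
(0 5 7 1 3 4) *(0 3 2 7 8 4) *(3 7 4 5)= [3, 2, 4, 0, 7, 8, 6, 1, 5]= (0 3)(1 2 4 7)(5 8)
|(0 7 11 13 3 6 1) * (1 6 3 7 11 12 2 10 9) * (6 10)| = |(0 11 13 7 12 2 6 10 9 1)| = 10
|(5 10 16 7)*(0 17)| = 4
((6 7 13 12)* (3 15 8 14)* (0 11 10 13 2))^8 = ((0 11 10 13 12 6 7 2)(3 15 8 14))^8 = (15)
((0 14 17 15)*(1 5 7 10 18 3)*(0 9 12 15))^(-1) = (0 17 14)(1 3 18 10 7 5)(9 15 12)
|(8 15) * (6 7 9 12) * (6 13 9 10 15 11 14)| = 21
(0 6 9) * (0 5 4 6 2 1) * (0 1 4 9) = (0 2 4 6)(5 9) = [2, 1, 4, 3, 6, 9, 0, 7, 8, 5]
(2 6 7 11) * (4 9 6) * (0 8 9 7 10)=[8, 1, 4, 3, 7, 5, 10, 11, 9, 6, 0, 2]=(0 8 9 6 10)(2 4 7 11)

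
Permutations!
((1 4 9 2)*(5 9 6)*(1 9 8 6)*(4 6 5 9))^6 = ((1 6 9 2 4)(5 8))^6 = (1 6 9 2 4)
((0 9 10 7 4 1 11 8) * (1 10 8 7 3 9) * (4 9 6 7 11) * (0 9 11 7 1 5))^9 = ((0 5)(1 4 10 3 6)(7 11)(8 9))^9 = (0 5)(1 6 3 10 4)(7 11)(8 9)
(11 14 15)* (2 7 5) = (2 7 5)(11 14 15) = [0, 1, 7, 3, 4, 2, 6, 5, 8, 9, 10, 14, 12, 13, 15, 11]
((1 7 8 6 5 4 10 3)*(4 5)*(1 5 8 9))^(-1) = ((1 7 9)(3 5 8 6 4 10))^(-1) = (1 9 7)(3 10 4 6 8 5)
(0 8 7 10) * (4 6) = (0 8 7 10)(4 6) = [8, 1, 2, 3, 6, 5, 4, 10, 7, 9, 0]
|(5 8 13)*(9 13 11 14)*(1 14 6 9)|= |(1 14)(5 8 11 6 9 13)|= 6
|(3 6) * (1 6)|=3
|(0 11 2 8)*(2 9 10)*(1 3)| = |(0 11 9 10 2 8)(1 3)| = 6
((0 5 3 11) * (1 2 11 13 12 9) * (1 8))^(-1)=((0 5 3 13 12 9 8 1 2 11))^(-1)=(0 11 2 1 8 9 12 13 3 5)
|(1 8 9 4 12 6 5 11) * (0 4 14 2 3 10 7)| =14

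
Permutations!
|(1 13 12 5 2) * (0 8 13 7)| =|(0 8 13 12 5 2 1 7)| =8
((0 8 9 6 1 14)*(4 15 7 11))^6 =(4 7)(11 15)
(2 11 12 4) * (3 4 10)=[0, 1, 11, 4, 2, 5, 6, 7, 8, 9, 3, 12, 10]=(2 11 12 10 3 4)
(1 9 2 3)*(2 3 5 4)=(1 9 3)(2 5 4)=[0, 9, 5, 1, 2, 4, 6, 7, 8, 3]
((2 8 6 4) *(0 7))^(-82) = (2 6)(4 8)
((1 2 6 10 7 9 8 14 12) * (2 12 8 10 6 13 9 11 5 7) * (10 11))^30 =(14)(2 9 5 10 13 11 7)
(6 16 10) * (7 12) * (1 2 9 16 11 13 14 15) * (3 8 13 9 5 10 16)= (16)(1 2 5 10 6 11 9 3 8 13 14 15)(7 12)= [0, 2, 5, 8, 4, 10, 11, 12, 13, 3, 6, 9, 7, 14, 15, 1, 16]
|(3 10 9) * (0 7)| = |(0 7)(3 10 9)| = 6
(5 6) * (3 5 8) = (3 5 6 8) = [0, 1, 2, 5, 4, 6, 8, 7, 3]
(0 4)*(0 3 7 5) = (0 4 3 7 5) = [4, 1, 2, 7, 3, 0, 6, 5]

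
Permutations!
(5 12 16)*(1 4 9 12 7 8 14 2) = (1 4 9 12 16 5 7 8 14 2) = [0, 4, 1, 3, 9, 7, 6, 8, 14, 12, 10, 11, 16, 13, 2, 15, 5]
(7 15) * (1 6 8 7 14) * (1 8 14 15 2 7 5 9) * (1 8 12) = (15)(1 6 14 12)(2 7)(5 9 8) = [0, 6, 7, 3, 4, 9, 14, 2, 5, 8, 10, 11, 1, 13, 12, 15]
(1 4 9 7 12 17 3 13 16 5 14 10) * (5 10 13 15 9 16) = [0, 4, 2, 15, 16, 14, 6, 12, 8, 7, 1, 11, 17, 5, 13, 9, 10, 3] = (1 4 16 10)(3 15 9 7 12 17)(5 14 13)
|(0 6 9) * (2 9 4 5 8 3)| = |(0 6 4 5 8 3 2 9)| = 8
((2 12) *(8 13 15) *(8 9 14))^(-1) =(2 12)(8 14 9 15 13)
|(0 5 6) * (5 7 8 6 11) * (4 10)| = |(0 7 8 6)(4 10)(5 11)| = 4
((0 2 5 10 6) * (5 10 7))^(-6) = ((0 2 10 6)(5 7))^(-6) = (0 10)(2 6)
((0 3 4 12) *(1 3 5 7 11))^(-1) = (0 12 4 3 1 11 7 5)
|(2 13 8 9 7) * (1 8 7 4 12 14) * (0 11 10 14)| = |(0 11 10 14 1 8 9 4 12)(2 13 7)| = 9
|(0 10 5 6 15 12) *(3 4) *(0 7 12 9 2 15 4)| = |(0 10 5 6 4 3)(2 15 9)(7 12)| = 6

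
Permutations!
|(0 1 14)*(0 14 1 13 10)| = 3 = |(14)(0 13 10)|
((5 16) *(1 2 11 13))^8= ((1 2 11 13)(5 16))^8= (16)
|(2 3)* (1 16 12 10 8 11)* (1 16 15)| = 10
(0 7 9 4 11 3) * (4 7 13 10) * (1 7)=[13, 7, 2, 0, 11, 5, 6, 9, 8, 1, 4, 3, 12, 10]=(0 13 10 4 11 3)(1 7 9)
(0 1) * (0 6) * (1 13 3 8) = (0 13 3 8 1 6) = [13, 6, 2, 8, 4, 5, 0, 7, 1, 9, 10, 11, 12, 3]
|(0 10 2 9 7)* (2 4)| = |(0 10 4 2 9 7)| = 6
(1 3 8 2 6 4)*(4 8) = (1 3 4)(2 6 8) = [0, 3, 6, 4, 1, 5, 8, 7, 2]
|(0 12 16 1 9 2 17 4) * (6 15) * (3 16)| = |(0 12 3 16 1 9 2 17 4)(6 15)| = 18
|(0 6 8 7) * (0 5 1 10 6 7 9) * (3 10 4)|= 10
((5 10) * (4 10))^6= (10)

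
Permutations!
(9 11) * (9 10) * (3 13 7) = [0, 1, 2, 13, 4, 5, 6, 3, 8, 11, 9, 10, 12, 7] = (3 13 7)(9 11 10)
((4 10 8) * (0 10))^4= ((0 10 8 4))^4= (10)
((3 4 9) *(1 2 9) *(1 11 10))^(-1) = ((1 2 9 3 4 11 10))^(-1) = (1 10 11 4 3 9 2)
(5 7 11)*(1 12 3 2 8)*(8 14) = (1 12 3 2 14 8)(5 7 11) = [0, 12, 14, 2, 4, 7, 6, 11, 1, 9, 10, 5, 3, 13, 8]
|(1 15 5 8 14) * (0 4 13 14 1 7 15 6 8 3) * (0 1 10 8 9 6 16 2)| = |(0 4 13 14 7 15 5 3 1 16 2)(6 9)(8 10)| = 22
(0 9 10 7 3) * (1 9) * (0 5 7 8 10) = (0 1 9)(3 5 7)(8 10) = [1, 9, 2, 5, 4, 7, 6, 3, 10, 0, 8]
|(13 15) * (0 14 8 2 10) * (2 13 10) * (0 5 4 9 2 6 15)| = |(0 14 8 13)(2 6 15 10 5 4 9)| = 28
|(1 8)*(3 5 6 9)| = 4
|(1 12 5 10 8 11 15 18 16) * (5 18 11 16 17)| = 8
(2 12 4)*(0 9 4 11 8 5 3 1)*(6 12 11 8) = (0 9 4 2 11 6 12 8 5 3 1) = [9, 0, 11, 1, 2, 3, 12, 7, 5, 4, 10, 6, 8]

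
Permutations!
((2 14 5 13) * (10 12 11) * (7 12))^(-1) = (2 13 5 14)(7 10 11 12) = ((2 14 5 13)(7 12 11 10))^(-1)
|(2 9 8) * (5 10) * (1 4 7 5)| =15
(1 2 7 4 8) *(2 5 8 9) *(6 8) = [0, 5, 7, 3, 9, 6, 8, 4, 1, 2] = (1 5 6 8)(2 7 4 9)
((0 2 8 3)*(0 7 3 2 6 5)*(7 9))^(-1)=(0 5 6)(2 8)(3 7 9)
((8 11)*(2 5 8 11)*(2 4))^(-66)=(11)(2 8)(4 5)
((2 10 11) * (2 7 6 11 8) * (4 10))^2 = (2 10)(4 8)(6 7 11)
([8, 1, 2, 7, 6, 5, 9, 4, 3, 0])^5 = (0 6 7 8 9 4 3)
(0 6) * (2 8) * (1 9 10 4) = [6, 9, 8, 3, 1, 5, 0, 7, 2, 10, 4] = (0 6)(1 9 10 4)(2 8)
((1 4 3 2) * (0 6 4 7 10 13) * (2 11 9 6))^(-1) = ((0 2 1 7 10 13)(3 11 9 6 4))^(-1) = (0 13 10 7 1 2)(3 4 6 9 11)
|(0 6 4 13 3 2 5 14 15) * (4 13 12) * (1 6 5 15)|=18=|(0 5 14 1 6 13 3 2 15)(4 12)|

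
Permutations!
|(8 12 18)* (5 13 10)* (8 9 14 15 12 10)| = 20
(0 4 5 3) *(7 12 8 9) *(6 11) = (0 4 5 3)(6 11)(7 12 8 9) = [4, 1, 2, 0, 5, 3, 11, 12, 9, 7, 10, 6, 8]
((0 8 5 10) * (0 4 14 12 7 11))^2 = ((0 8 5 10 4 14 12 7 11))^2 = (0 5 4 12 11 8 10 14 7)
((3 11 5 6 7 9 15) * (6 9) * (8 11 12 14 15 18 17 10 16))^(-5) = (3 15 14 12)(5 17 8 9 10 11 18 16)(6 7)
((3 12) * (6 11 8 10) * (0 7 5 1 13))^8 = ((0 7 5 1 13)(3 12)(6 11 8 10))^8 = (0 1 7 13 5)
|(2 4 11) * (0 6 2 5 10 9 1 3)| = |(0 6 2 4 11 5 10 9 1 3)| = 10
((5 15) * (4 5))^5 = (4 15 5)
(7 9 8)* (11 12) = [0, 1, 2, 3, 4, 5, 6, 9, 7, 8, 10, 12, 11] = (7 9 8)(11 12)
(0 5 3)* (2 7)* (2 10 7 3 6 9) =(0 5 6 9 2 3)(7 10) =[5, 1, 3, 0, 4, 6, 9, 10, 8, 2, 7]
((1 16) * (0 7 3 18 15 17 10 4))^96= ((0 7 3 18 15 17 10 4)(1 16))^96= (18)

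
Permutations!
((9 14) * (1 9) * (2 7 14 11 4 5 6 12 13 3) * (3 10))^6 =(1 12 14 6 7 5 2 4 3 11 10 9 13)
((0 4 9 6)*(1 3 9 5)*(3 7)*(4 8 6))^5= (0 6 8)(1 5 4 9 3 7)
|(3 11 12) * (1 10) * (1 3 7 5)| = |(1 10 3 11 12 7 5)| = 7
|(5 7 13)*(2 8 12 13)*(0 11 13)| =|(0 11 13 5 7 2 8 12)| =8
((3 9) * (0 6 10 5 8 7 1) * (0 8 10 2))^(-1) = (0 2 6)(1 7 8)(3 9)(5 10)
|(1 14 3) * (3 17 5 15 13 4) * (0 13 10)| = |(0 13 4 3 1 14 17 5 15 10)| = 10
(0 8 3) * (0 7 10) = (0 8 3 7 10) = [8, 1, 2, 7, 4, 5, 6, 10, 3, 9, 0]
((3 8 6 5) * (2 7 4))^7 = ((2 7 4)(3 8 6 5))^7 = (2 7 4)(3 5 6 8)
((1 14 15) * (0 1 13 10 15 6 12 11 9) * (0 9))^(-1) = ((0 1 14 6 12 11)(10 15 13))^(-1) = (0 11 12 6 14 1)(10 13 15)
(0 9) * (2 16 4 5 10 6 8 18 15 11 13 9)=[2, 1, 16, 3, 5, 10, 8, 7, 18, 0, 6, 13, 12, 9, 14, 11, 4, 17, 15]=(0 2 16 4 5 10 6 8 18 15 11 13 9)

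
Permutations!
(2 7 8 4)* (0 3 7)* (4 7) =(0 3 4 2)(7 8) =[3, 1, 0, 4, 2, 5, 6, 8, 7]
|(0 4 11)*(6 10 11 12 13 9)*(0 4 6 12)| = 15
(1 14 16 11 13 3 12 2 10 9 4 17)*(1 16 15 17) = (1 14 15 17 16 11 13 3 12 2 10 9 4) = [0, 14, 10, 12, 1, 5, 6, 7, 8, 4, 9, 13, 2, 3, 15, 17, 11, 16]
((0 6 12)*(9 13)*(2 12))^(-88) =(13)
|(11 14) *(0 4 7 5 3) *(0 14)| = 7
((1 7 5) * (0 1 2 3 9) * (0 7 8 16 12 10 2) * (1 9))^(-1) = ((0 9 7 5)(1 8 16 12 10 2 3))^(-1) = (0 5 7 9)(1 3 2 10 12 16 8)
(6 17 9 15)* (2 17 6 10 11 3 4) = (2 17 9 15 10 11 3 4) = [0, 1, 17, 4, 2, 5, 6, 7, 8, 15, 11, 3, 12, 13, 14, 10, 16, 9]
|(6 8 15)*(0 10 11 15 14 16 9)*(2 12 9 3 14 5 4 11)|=30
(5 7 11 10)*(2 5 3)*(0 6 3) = (0 6 3 2 5 7 11 10) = [6, 1, 5, 2, 4, 7, 3, 11, 8, 9, 0, 10]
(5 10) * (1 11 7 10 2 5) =(1 11 7 10)(2 5) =[0, 11, 5, 3, 4, 2, 6, 10, 8, 9, 1, 7]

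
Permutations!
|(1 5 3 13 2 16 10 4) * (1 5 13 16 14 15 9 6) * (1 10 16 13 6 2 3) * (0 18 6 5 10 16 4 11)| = |(0 18 6 16 4 10 11)(1 5)(2 14 15 9)(3 13)| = 28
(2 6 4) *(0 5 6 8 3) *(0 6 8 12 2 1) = (0 5 8 3 6 4 1)(2 12) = [5, 0, 12, 6, 1, 8, 4, 7, 3, 9, 10, 11, 2]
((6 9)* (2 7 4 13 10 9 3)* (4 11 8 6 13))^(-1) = (2 3 6 8 11 7)(9 10 13)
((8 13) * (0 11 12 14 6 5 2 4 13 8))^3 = (0 14 2)(4 11 6)(5 13 12)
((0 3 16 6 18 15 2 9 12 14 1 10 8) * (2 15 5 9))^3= ((0 3 16 6 18 5 9 12 14 1 10 8))^3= (0 6 9 1)(3 18 12 10)(5 14 8 16)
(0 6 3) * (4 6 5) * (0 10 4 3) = (0 5 3 10 4 6) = [5, 1, 2, 10, 6, 3, 0, 7, 8, 9, 4]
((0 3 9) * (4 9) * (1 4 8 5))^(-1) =(0 9 4 1 5 8 3)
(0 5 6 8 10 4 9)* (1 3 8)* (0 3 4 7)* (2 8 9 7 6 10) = (0 5 10 6 1 4 7)(2 8)(3 9) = [5, 4, 8, 9, 7, 10, 1, 0, 2, 3, 6]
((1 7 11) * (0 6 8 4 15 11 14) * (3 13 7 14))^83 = (0 4 1 6 15 14 8 11)(3 7 13)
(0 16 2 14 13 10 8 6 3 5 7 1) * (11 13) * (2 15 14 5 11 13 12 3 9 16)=(0 2 5 7 1)(3 11 12)(6 9 16 15 14 13 10 8)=[2, 0, 5, 11, 4, 7, 9, 1, 6, 16, 8, 12, 3, 10, 13, 14, 15]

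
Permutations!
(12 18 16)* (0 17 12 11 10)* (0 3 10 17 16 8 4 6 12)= [16, 1, 2, 10, 6, 5, 12, 7, 4, 9, 3, 17, 18, 13, 14, 15, 11, 0, 8]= (0 16 11 17)(3 10)(4 6 12 18 8)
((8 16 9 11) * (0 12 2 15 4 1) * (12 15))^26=(0 4)(1 15)(8 9)(11 16)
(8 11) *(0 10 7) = (0 10 7)(8 11) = [10, 1, 2, 3, 4, 5, 6, 0, 11, 9, 7, 8]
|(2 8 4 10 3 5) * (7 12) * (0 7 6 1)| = |(0 7 12 6 1)(2 8 4 10 3 5)| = 30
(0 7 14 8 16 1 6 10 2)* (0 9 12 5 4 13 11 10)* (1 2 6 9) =(0 7 14 8 16 2 1 9 12 5 4 13 11 10 6) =[7, 9, 1, 3, 13, 4, 0, 14, 16, 12, 6, 10, 5, 11, 8, 15, 2]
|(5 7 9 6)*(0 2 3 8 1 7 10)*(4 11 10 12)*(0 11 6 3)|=20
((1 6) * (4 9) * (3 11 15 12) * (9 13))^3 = (1 6)(3 12 15 11)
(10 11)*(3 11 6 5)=(3 11 10 6 5)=[0, 1, 2, 11, 4, 3, 5, 7, 8, 9, 6, 10]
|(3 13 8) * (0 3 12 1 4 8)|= |(0 3 13)(1 4 8 12)|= 12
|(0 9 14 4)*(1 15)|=|(0 9 14 4)(1 15)|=4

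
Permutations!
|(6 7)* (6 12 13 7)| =3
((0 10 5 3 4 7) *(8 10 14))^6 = ((0 14 8 10 5 3 4 7))^6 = (0 4 5 8)(3 10 14 7)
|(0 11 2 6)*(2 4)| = 5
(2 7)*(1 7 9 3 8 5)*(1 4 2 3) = [0, 7, 9, 8, 2, 4, 6, 3, 5, 1] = (1 7 3 8 5 4 2 9)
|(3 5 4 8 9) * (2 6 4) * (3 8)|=10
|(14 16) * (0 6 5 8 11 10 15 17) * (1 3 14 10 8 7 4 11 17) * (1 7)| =14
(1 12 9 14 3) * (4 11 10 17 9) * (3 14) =(1 12 4 11 10 17 9 3) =[0, 12, 2, 1, 11, 5, 6, 7, 8, 3, 17, 10, 4, 13, 14, 15, 16, 9]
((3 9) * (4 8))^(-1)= (3 9)(4 8)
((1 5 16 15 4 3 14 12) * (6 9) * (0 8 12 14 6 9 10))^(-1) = ((0 8 12 1 5 16 15 4 3 6 10))^(-1) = (0 10 6 3 4 15 16 5 1 12 8)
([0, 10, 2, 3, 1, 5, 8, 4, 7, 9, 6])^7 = [0, 10, 2, 3, 1, 5, 8, 4, 7, 9, 6]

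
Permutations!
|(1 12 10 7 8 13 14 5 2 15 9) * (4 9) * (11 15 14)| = |(1 12 10 7 8 13 11 15 4 9)(2 14 5)| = 30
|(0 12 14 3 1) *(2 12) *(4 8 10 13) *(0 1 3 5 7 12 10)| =12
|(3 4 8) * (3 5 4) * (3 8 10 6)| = 6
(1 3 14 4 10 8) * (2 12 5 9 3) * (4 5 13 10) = [0, 2, 12, 14, 4, 9, 6, 7, 1, 3, 8, 11, 13, 10, 5] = (1 2 12 13 10 8)(3 14 5 9)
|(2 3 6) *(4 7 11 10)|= |(2 3 6)(4 7 11 10)|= 12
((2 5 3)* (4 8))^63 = (4 8)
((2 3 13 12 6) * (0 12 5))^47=((0 12 6 2 3 13 5))^47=(0 13 2 12 5 3 6)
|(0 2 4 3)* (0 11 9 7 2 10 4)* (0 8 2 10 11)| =14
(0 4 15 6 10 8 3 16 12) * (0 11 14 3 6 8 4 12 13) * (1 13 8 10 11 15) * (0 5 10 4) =(0 12 15 4 1 13 5 10)(3 16 8 6 11 14) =[12, 13, 2, 16, 1, 10, 11, 7, 6, 9, 0, 14, 15, 5, 3, 4, 8]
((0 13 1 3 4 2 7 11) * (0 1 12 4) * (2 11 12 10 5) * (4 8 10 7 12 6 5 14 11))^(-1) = (0 3 1 11 14 10 8 12 2 5 6 7 13)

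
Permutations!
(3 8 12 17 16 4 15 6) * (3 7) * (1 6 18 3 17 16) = [0, 6, 2, 8, 15, 5, 7, 17, 12, 9, 10, 11, 16, 13, 14, 18, 4, 1, 3] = (1 6 7 17)(3 8 12 16 4 15 18)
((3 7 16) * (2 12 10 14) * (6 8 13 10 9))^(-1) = (2 14 10 13 8 6 9 12)(3 16 7)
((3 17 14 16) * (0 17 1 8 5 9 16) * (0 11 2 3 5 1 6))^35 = (17)(1 8)(5 16 9)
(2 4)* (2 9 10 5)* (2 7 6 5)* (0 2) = (0 2 4 9 10)(5 7 6) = [2, 1, 4, 3, 9, 7, 5, 6, 8, 10, 0]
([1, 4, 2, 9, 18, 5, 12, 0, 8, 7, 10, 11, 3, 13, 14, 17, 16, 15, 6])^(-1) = (0 7 9 3 12 6 18 4 1)(15 17)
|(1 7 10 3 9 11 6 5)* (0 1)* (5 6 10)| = |(0 1 7 5)(3 9 11 10)| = 4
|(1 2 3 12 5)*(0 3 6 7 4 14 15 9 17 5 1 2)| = |(0 3 12 1)(2 6 7 4 14 15 9 17 5)| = 36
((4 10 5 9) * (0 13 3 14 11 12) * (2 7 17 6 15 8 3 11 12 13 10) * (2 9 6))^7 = (0 14 8 6 10 12 3 15 5)(2 7 17)(4 9)(11 13)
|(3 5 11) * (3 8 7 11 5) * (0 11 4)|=5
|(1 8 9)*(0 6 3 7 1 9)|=6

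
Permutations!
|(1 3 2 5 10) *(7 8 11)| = |(1 3 2 5 10)(7 8 11)| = 15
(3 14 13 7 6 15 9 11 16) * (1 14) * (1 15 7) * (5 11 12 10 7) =(1 14 13)(3 15 9 12 10 7 6 5 11 16) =[0, 14, 2, 15, 4, 11, 5, 6, 8, 12, 7, 16, 10, 1, 13, 9, 3]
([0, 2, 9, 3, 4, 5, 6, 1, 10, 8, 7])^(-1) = [0, 7, 1, 3, 4, 5, 6, 10, 9, 2, 8]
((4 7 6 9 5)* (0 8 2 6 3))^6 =((0 8 2 6 9 5 4 7 3))^6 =(0 4 6)(2 3 5)(7 9 8)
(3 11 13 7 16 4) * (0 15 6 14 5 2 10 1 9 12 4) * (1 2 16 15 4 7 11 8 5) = (0 4 3 8 5 16)(1 9 12 7 15 6 14)(2 10)(11 13) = [4, 9, 10, 8, 3, 16, 14, 15, 5, 12, 2, 13, 7, 11, 1, 6, 0]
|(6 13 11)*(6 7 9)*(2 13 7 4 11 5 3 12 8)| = 6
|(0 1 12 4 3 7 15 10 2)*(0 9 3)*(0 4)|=6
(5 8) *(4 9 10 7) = [0, 1, 2, 3, 9, 8, 6, 4, 5, 10, 7] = (4 9 10 7)(5 8)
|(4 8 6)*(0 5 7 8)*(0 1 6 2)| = 15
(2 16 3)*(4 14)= (2 16 3)(4 14)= [0, 1, 16, 2, 14, 5, 6, 7, 8, 9, 10, 11, 12, 13, 4, 15, 3]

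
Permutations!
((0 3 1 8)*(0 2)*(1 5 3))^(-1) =(0 2 8 1)(3 5)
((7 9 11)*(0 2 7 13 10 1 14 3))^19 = ((0 2 7 9 11 13 10 1 14 3))^19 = (0 3 14 1 10 13 11 9 7 2)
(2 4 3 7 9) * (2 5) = [0, 1, 4, 7, 3, 2, 6, 9, 8, 5] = (2 4 3 7 9 5)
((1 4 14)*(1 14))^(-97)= ((14)(1 4))^(-97)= (14)(1 4)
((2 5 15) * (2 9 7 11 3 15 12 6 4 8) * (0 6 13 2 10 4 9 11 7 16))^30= (0 9)(2 12)(5 13)(6 16)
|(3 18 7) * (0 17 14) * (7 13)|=|(0 17 14)(3 18 13 7)|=12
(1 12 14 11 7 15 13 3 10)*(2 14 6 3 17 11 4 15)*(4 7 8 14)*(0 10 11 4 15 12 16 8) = (0 10 1 16 8 14 7 2 15 13 17 4 12 6 3 11) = [10, 16, 15, 11, 12, 5, 3, 2, 14, 9, 1, 0, 6, 17, 7, 13, 8, 4]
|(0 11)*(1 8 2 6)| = 4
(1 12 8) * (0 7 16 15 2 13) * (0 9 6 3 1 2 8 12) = (0 7 16 15 8 2 13 9 6 3 1) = [7, 0, 13, 1, 4, 5, 3, 16, 2, 6, 10, 11, 12, 9, 14, 8, 15]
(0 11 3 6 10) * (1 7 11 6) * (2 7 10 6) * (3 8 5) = (0 2 7 11 8 5 3 1 10) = [2, 10, 7, 1, 4, 3, 6, 11, 5, 9, 0, 8]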